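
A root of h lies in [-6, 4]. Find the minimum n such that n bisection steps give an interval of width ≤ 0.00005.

18

Width after n steps is 10/2^n. Need 2^n ≥ 10/0.00005 = 200000.
2^17 = 131072 < 200000 ≤ 2^18 = 262144, so n = 18.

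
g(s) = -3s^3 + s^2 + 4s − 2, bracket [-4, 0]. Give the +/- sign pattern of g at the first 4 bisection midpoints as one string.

+-++

m = -2, g(m) = 18 (+); new bracket [-2, 0]
m = -1, g(m) = -2 (−); new bracket [-2, -1]
m = -1.5, g(m) = 4.375 (+); new bracket [-1.5, -1]
m = -1.25, g(m) = 0.4219 (+); new bracket [-1.25, -1]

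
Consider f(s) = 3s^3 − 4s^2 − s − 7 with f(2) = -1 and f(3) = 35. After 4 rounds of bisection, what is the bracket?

[2, 2.0625]

s = 2.5 gives f = 12.375, positive; keep [2, 2.5]
s = 2.25 gives f = 4.671875, positive; keep [2, 2.25]
s = 2.125 gives f = 1.599609, positive; keep [2, 2.125]
s = 2.0625 gives f = 0.2429, positive; keep [2, 2.0625]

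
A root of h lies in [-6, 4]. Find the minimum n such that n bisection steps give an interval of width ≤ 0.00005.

Width after n steps is 10/2^n. Need 2^n ≥ 10/0.00005 = 200000.
2^17 = 131072 < 200000 ≤ 2^18 = 262144, so n = 18.

18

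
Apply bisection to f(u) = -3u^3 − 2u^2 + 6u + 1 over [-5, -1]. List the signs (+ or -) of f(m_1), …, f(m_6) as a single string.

++-+--

u = -3 gives f = 46, positive; keep [-3, -1]
u = -2 gives f = 5, positive; keep [-2, -1]
u = -1.5 gives f = -2.375, negative; keep [-2, -1.5]
u = -1.75 gives f = 0.4531, positive; keep [-1.75, -1.5]
u = -1.625 gives f = -1.1582, negative; keep [-1.75, -1.625]
u = -1.6875 gives f = -0.4041, negative; keep [-1.75, -1.6875]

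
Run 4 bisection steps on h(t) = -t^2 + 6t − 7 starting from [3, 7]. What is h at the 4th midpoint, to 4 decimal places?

0.4375

m = 5, h(m) = -2 (−); new bracket [3, 5]
m = 4, h(m) = 1 (+); new bracket [4, 5]
m = 4.5, h(m) = -0.25 (−); new bracket [4, 4.5]
m = 4.25, h(m) = 0.4375 (+); new bracket [4.25, 4.5]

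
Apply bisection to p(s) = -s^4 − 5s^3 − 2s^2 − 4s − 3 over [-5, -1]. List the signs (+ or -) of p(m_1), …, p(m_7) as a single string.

midpoint -3: p = 45 > 0 → [-5, -3]
midpoint -4: p = 45 > 0 → [-5, -4]
midpoint -4.5: p = 20.0625 > 0 → [-5, -4.5]
midpoint -4.75: p = -2.332 < 0 → [-4.75, -4.5]
midpoint -4.625: p = 9.8181 > 0 → [-4.75, -4.625]
midpoint -4.6875: p = 3.9912 > 0 → [-4.75, -4.6875]
midpoint -4.71875: p = 0.8929 > 0 → [-4.75, -4.71875]

+++-+++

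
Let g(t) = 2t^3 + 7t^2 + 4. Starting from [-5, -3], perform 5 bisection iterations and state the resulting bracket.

[-3.6875, -3.625]

g(-4) = -12 < 0, so the root lies in [-4, -3]
g(-3.5) = 4 > 0, so the root lies in [-4, -3.5]
g(-3.75) = -3.03125 < 0, so the root lies in [-3.75, -3.5]
g(-3.625) = 0.7148 > 0, so the root lies in [-3.75, -3.625]
g(-3.6875) = -1.0991 < 0, so the root lies in [-3.6875, -3.625]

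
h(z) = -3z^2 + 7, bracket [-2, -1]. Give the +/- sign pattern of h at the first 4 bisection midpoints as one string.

+---

z = -1.5 gives h = 0.25, positive; keep [-2, -1.5]
z = -1.75 gives h = -2.1875, negative; keep [-1.75, -1.5]
z = -1.625 gives h = -0.921875, negative; keep [-1.625, -1.5]
z = -1.5625 gives h = -0.3242, negative; keep [-1.5625, -1.5]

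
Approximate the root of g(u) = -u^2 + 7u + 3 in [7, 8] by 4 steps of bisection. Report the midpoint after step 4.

7.4375

midpoint 7.5: g = -0.75 < 0 → [7, 7.5]
midpoint 7.25: g = 1.1875 > 0 → [7.25, 7.5]
midpoint 7.375: g = 0.234375 > 0 → [7.375, 7.5]
midpoint 7.4375: g = -0.2539 < 0 → [7.375, 7.4375]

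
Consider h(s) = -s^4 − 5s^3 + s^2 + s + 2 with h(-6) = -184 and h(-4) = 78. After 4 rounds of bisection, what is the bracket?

[-5.25, -5.125]

m = -5, h(m) = 22 (+); new bracket [-6, -5]
m = -5.5, h(m) = -56.4375 (−); new bracket [-5.5, -5]
m = -5.25, h(m) = -11.863281 (−); new bracket [-5.25, -5]
m = -5.125, h(m) = 6.3142 (+); new bracket [-5.25, -5.125]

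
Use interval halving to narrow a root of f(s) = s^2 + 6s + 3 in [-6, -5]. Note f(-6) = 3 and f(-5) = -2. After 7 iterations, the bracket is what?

[-5.453125, -5.4453125]

m = -5.5, f(m) = 0.25 (+); new bracket [-5.5, -5]
m = -5.25, f(m) = -0.9375 (−); new bracket [-5.5, -5.25]
m = -5.375, f(m) = -0.359375 (−); new bracket [-5.5, -5.375]
m = -5.4375, f(m) = -0.0586 (−); new bracket [-5.5, -5.4375]
m = -5.46875, f(m) = 0.0947 (+); new bracket [-5.46875, -5.4375]
m = -5.453125, f(m) = 0.0178 (+); new bracket [-5.453125, -5.4375]
m = -5.4453125, f(m) = -0.0204 (−); new bracket [-5.453125, -5.4453125]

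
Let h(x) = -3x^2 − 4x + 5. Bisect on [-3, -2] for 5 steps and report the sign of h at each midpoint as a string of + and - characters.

---++

midpoint -2.5: h = -3.75 < 0 → [-2.5, -2]
midpoint -2.25: h = -1.1875 < 0 → [-2.25, -2]
midpoint -2.125: h = -0.046875 < 0 → [-2.125, -2]
midpoint -2.0625: h = 0.4883 > 0 → [-2.125, -2.0625]
midpoint -2.09375: h = 0.2236 > 0 → [-2.125, -2.09375]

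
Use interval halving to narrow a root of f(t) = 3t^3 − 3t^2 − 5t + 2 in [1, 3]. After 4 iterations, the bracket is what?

t = 2 gives f = 4, positive; keep [1, 2]
t = 1.5 gives f = -2.125, negative; keep [1.5, 2]
t = 1.75 gives f = 0.140625, positive; keep [1.5, 1.75]
t = 1.625 gives f = -1.1738, negative; keep [1.625, 1.75]

[1.625, 1.75]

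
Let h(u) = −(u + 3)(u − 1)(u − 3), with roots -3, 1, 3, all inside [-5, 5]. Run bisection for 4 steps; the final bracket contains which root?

-3

u = 0 gives h = -9, negative; keep [-5, 0]
u = -2.5 gives h = -9.625, negative; keep [-5, -2.5]
u = -3.75 gives h = 24.046875, positive; keep [-3.75, -2.5]
u = -3.125 gives h = 3.1582, positive; keep [-3.125, -2.5]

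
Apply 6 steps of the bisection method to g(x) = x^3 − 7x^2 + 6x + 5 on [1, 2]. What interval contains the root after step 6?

[1.671875, 1.6875]

x = 1.5 gives g = 1.625, positive; keep [1.5, 2]
x = 1.75 gives g = -0.578125, negative; keep [1.5, 1.75]
x = 1.625 gives g = 0.556641, positive; keep [1.625, 1.75]
x = 1.6875 gives g = -0.0032, negative; keep [1.625, 1.6875]
x = 1.65625 gives g = 0.2787, positive; keep [1.65625, 1.6875]
x = 1.671875 gives g = 0.1383, positive; keep [1.671875, 1.6875]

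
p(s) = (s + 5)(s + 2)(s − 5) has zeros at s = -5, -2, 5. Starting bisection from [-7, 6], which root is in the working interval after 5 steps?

5

m = -0.5, p(m) = -37.125 (−); new bracket [-0.5, 6]
m = 2.75, p(m) = -82.828125 (−); new bracket [2.75, 6]
m = 4.375, p(m) = -37.353516 (−); new bracket [4.375, 6]
m = 5.1875, p(m) = 13.7292 (+); new bracket [4.375, 5.1875]
m = 4.78125, p(m) = -14.5095 (−); new bracket [4.78125, 5.1875]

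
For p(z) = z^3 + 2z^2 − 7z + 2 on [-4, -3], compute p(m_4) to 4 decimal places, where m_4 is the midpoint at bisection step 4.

z = -3.5 gives p = 8.125, positive; keep [-4, -3.5]
z = -3.75 gives p = 3.640625, positive; keep [-4, -3.75]
z = -3.875 gives p = 0.970703, positive; keep [-4, -3.875]
z = -3.9375 gives p = -0.4763, negative; keep [-3.9375, -3.875]

-0.4763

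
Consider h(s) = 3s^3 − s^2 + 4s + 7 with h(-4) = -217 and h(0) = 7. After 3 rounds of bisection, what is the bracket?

[-1, -0.5]

midpoint -2: h = -29 < 0 → [-2, 0]
midpoint -1: h = -1 < 0 → [-1, 0]
midpoint -0.5: h = 4.375 > 0 → [-1, -0.5]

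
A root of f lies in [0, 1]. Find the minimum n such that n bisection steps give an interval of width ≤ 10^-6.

20

Width after n steps is 1/2^n. Need 2^n ≥ 1/10^-6 = 1000000.
2^19 = 524288 < 1000000 ≤ 2^20 = 1048576, so n = 20.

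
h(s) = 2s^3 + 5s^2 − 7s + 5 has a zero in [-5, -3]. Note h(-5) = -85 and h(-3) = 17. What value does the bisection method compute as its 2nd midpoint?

-3.5

s = -4 gives h = -15, negative; keep [-4, -3]
s = -3.5 gives h = 5, positive; keep [-4, -3.5]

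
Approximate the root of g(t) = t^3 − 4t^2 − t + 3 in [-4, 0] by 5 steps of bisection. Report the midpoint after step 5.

-0.875

g(-2) = -19 < 0, so the root lies in [-2, 0]
g(-1) = -1 < 0, so the root lies in [-1, 0]
g(-0.5) = 2.375 > 0, so the root lies in [-1, -0.5]
g(-0.75) = 1.0781 > 0, so the root lies in [-1, -0.75]
g(-0.875) = 0.1426 > 0, so the root lies in [-1, -0.875]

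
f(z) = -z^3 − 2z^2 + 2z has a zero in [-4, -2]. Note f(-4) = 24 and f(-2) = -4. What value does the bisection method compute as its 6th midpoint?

midpoint -3: f = 3 > 0 → [-3, -2]
midpoint -2.5: f = -1.875 < 0 → [-3, -2.5]
midpoint -2.75: f = 0.171875 > 0 → [-2.75, -2.5]
midpoint -2.625: f = -0.9434 < 0 → [-2.75, -2.625]
midpoint -2.6875: f = -0.4094 < 0 → [-2.75, -2.6875]
midpoint -2.71875: f = -0.1248 < 0 → [-2.75, -2.71875]

-2.71875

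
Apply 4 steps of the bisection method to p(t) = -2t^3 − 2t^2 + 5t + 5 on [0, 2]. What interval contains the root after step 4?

[1.5, 1.625]

t = 1 gives p = 6, positive; keep [1, 2]
t = 1.5 gives p = 1.25, positive; keep [1.5, 2]
t = 1.75 gives p = -3.09375, negative; keep [1.5, 1.75]
t = 1.625 gives p = -0.7383, negative; keep [1.5, 1.625]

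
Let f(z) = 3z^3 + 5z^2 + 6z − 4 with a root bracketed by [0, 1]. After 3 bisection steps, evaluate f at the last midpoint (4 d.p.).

-0.8887

f(0.5) = 0.625 > 0, so the root lies in [0, 0.5]
f(0.25) = -2.140625 < 0, so the root lies in [0.25, 0.5]
f(0.375) = -0.888672 < 0, so the root lies in [0.375, 0.5]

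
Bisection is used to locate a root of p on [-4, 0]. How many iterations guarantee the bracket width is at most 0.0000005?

Width after n steps is 4/2^n. Need 2^n ≥ 4/0.0000005 = 8000000.
2^22 = 4194304 < 8000000 ≤ 2^23 = 8388608, so n = 23.

23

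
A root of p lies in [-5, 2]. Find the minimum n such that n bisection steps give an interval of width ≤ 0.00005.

18

Width after n steps is 7/2^n. Need 2^n ≥ 7/0.00005 = 140000.
2^17 = 131072 < 140000 ≤ 2^18 = 262144, so n = 18.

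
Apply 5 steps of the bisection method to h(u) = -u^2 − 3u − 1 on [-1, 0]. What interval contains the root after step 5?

h(-0.5) = 0.25 > 0, so the root lies in [-0.5, 0]
h(-0.25) = -0.3125 < 0, so the root lies in [-0.5, -0.25]
h(-0.375) = -0.015625 < 0, so the root lies in [-0.5, -0.375]
h(-0.4375) = 0.1211 > 0, so the root lies in [-0.4375, -0.375]
h(-0.40625) = 0.0537 > 0, so the root lies in [-0.40625, -0.375]

[-0.40625, -0.375]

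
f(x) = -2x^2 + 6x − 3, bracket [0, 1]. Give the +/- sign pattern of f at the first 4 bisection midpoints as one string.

-+-+

f(0.5) = -0.5 < 0, so the root lies in [0.5, 1]
f(0.75) = 0.375 > 0, so the root lies in [0.5, 0.75]
f(0.625) = -0.03125 < 0, so the root lies in [0.625, 0.75]
f(0.6875) = 0.1797 > 0, so the root lies in [0.625, 0.6875]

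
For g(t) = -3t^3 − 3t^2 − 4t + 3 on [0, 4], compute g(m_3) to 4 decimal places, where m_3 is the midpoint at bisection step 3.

-0.1250

t = 2 gives g = -41, negative; keep [0, 2]
t = 1 gives g = -7, negative; keep [0, 1]
t = 0.5 gives g = -0.125, negative; keep [0, 0.5]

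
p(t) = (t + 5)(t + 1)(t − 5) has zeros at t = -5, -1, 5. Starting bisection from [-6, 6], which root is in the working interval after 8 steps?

5

p(0) = -25 < 0, so the root lies in [0, 6]
p(3) = -64 < 0, so the root lies in [3, 6]
p(4.5) = -26.125 < 0, so the root lies in [4.5, 6]
p(5.25) = 16.0156 > 0, so the root lies in [4.5, 5.25]
p(4.875) = -7.252 < 0, so the root lies in [4.875, 5.25]
p(5.0625) = 3.8127 > 0, so the root lies in [4.875, 5.0625]
p(4.96875) = -1.8594 < 0, so the root lies in [4.96875, 5.0625]
p(5.015625) = 0.9414 > 0, so the root lies in [4.96875, 5.015625]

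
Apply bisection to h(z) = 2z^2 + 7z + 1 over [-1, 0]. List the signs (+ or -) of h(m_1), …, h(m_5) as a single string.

z = -0.5 gives h = -2, negative; keep [-0.5, 0]
z = -0.25 gives h = -0.625, negative; keep [-0.25, 0]
z = -0.125 gives h = 0.15625, positive; keep [-0.25, -0.125]
z = -0.1875 gives h = -0.2422, negative; keep [-0.1875, -0.125]
z = -0.15625 gives h = -0.0449, negative; keep [-0.15625, -0.125]

--+--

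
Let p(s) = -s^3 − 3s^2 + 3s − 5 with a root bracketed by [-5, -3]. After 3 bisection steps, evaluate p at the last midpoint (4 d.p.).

4.8281

p(-4) = -1 < 0, so the root lies in [-5, -4]
p(-4.5) = 11.875 > 0, so the root lies in [-4.5, -4]
p(-4.25) = 4.828125 > 0, so the root lies in [-4.25, -4]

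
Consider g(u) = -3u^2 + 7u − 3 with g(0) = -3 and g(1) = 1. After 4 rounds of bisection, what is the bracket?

[0.5625, 0.625]

g(0.5) = -0.25 < 0, so the root lies in [0.5, 1]
g(0.75) = 0.5625 > 0, so the root lies in [0.5, 0.75]
g(0.625) = 0.203125 > 0, so the root lies in [0.5, 0.625]
g(0.5625) = -0.0117 < 0, so the root lies in [0.5625, 0.625]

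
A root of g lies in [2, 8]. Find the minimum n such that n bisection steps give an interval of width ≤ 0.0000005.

24

Width after n steps is 6/2^n. Need 2^n ≥ 6/0.0000005 = 12000000.
2^23 = 8388608 < 12000000 ≤ 2^24 = 16777216, so n = 24.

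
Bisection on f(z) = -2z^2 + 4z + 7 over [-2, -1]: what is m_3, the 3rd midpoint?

m = -1.5, f(m) = -3.5 (−); new bracket [-1.5, -1]
m = -1.25, f(m) = -1.125 (−); new bracket [-1.25, -1]
m = -1.125, f(m) = -0.03125 (−); new bracket [-1.125, -1]

-1.125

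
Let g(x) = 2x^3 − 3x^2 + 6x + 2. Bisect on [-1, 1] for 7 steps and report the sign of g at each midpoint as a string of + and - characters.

+-+--+-

m = 0, g(m) = 2 (+); new bracket [-1, 0]
m = -0.5, g(m) = -2 (−); new bracket [-0.5, 0]
m = -0.25, g(m) = 0.28125 (+); new bracket [-0.5, -0.25]
m = -0.375, g(m) = -0.7773 (−); new bracket [-0.375, -0.25]
m = -0.3125, g(m) = -0.229 (−); new bracket [-0.3125, -0.25]
m = -0.28125, g(m) = 0.0307 (+); new bracket [-0.3125, -0.28125]
m = -0.296875, g(m) = -0.098 (−); new bracket [-0.296875, -0.28125]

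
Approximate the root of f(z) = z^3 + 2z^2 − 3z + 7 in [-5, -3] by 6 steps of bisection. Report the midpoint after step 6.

midpoint -4: f = -13 < 0 → [-4, -3]
midpoint -3.5: f = -0.875 < 0 → [-3.5, -3]
midpoint -3.25: f = 3.546875 > 0 → [-3.5, -3.25]
midpoint -3.375: f = 1.4629 > 0 → [-3.5, -3.375]
midpoint -3.4375: f = 0.3264 > 0 → [-3.5, -3.4375]
midpoint -3.46875: f = -0.2661 < 0 → [-3.46875, -3.4375]

-3.46875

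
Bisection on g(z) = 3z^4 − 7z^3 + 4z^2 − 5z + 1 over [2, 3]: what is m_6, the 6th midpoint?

g(2.5) = 21.3125 > 0, so the root lies in [2, 2.5]
g(2.25) = 7.152344 > 0, so the root lies in [2, 2.25]
g(2.125) = 2.440186 > 0, so the root lies in [2, 2.125]
g(2.0625) = 0.5745 > 0, so the root lies in [2, 2.0625]
g(2.03125) = -0.2475 < 0, so the root lies in [2.03125, 2.0625]
g(2.046875) = 0.1546 > 0, so the root lies in [2.03125, 2.046875]

2.046875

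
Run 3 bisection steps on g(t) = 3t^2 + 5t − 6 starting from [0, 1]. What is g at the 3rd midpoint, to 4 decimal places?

0.6719

m = 0.5, g(m) = -2.75 (−); new bracket [0.5, 1]
m = 0.75, g(m) = -0.5625 (−); new bracket [0.75, 1]
m = 0.875, g(m) = 0.671875 (+); new bracket [0.75, 0.875]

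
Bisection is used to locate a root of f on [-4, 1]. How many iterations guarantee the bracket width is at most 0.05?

7

Width after n steps is 5/2^n. Need 2^n ≥ 5/0.05 = 100.
2^6 = 64 < 100 ≤ 2^7 = 128, so n = 7.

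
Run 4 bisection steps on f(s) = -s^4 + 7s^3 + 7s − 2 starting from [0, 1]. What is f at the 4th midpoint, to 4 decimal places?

0.3916

f(0.5) = 2.3125 > 0, so the root lies in [0, 0.5]
f(0.25) = -0.144531 < 0, so the root lies in [0.25, 0.5]
f(0.375) = 0.974365 > 0, so the root lies in [0.25, 0.375]
f(0.3125) = 0.3916 > 0, so the root lies in [0.25, 0.3125]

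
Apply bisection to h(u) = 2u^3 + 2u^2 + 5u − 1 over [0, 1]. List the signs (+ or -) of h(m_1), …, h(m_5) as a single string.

h(0.5) = 2.25 > 0, so the root lies in [0, 0.5]
h(0.25) = 0.40625 > 0, so the root lies in [0, 0.25]
h(0.125) = -0.339844 < 0, so the root lies in [0.125, 0.25]
h(0.1875) = 0.021 > 0, so the root lies in [0.125, 0.1875]
h(0.15625) = -0.1623 < 0, so the root lies in [0.15625, 0.1875]

++-+-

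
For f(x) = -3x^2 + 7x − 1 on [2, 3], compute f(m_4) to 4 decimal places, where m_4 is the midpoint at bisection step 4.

-0.0430

m = 2.5, f(m) = -2.25 (−); new bracket [2, 2.5]
m = 2.25, f(m) = -0.4375 (−); new bracket [2, 2.25]
m = 2.125, f(m) = 0.328125 (+); new bracket [2.125, 2.25]
m = 2.1875, f(m) = -0.043 (−); new bracket [2.125, 2.1875]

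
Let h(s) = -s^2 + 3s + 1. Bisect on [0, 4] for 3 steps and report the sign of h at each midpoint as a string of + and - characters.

++-

h(2) = 3 > 0, so the root lies in [2, 4]
h(3) = 1 > 0, so the root lies in [3, 4]
h(3.5) = -0.75 < 0, so the root lies in [3, 3.5]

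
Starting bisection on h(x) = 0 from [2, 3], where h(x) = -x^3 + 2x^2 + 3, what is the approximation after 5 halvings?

2.46875

x = 2.5 gives h = -0.125, negative; keep [2, 2.5]
x = 2.25 gives h = 1.734375, positive; keep [2.25, 2.5]
x = 2.375 gives h = 0.884766, positive; keep [2.375, 2.5]
x = 2.4375 gives h = 0.4006, positive; keep [2.4375, 2.5]
x = 2.46875 gives h = 0.1431, positive; keep [2.46875, 2.5]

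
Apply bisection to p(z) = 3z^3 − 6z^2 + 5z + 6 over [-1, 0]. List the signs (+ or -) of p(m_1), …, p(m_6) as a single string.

+--+++

z = -0.5 gives p = 1.625, positive; keep [-1, -0.5]
z = -0.75 gives p = -2.390625, negative; keep [-0.75, -0.5]
z = -0.625 gives p = -0.201172, negative; keep [-0.625, -0.5]
z = -0.5625 gives p = 0.7551, positive; keep [-0.625, -0.5625]
z = -0.59375 gives p = 0.2881, positive; keep [-0.625, -0.59375]
z = -0.609375 gives p = 0.0462, positive; keep [-0.625, -0.609375]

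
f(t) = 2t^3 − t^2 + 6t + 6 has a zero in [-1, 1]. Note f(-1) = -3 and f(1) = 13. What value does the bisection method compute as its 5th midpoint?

f(0) = 6 > 0, so the root lies in [-1, 0]
f(-0.5) = 2.5 > 0, so the root lies in [-1, -0.5]
f(-0.75) = 0.09375 > 0, so the root lies in [-1, -0.75]
f(-0.875) = -1.3555 < 0, so the root lies in [-0.875, -0.75]
f(-0.8125) = -0.6079 < 0, so the root lies in [-0.8125, -0.75]

-0.8125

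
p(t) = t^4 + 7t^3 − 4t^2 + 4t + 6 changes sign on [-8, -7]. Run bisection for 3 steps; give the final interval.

p(-7.5) = -38.0625 < 0, so the root lies in [-8, -7.5]
p(-7.75) = 83.863281 > 0, so the root lies in [-7.75, -7.5]
p(-7.625) = 20.013916 > 0, so the root lies in [-7.625, -7.5]

[-7.625, -7.5]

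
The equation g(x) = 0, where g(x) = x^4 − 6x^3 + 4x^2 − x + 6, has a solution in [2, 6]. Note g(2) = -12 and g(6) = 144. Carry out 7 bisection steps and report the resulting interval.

[5.21875, 5.25]

m = 4, g(m) = -62 (−); new bracket [4, 6]
m = 5, g(m) = -24 (−); new bracket [5, 6]
m = 5.5, g(m) = 38.3125 (+); new bracket [5, 5.5]
m = 5.25, g(m) = 2.4727 (+); new bracket [5, 5.25]
m = 5.125, g(m) = -11.8474 (−); new bracket [5.125, 5.25]
m = 5.1875, g(m) = -4.969 (−); new bracket [5.1875, 5.25]
m = 5.21875, g(m) = -1.3199 (−); new bracket [5.21875, 5.25]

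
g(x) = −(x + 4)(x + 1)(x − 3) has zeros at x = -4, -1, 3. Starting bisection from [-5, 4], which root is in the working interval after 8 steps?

x = -0.5 gives g = 6.125, positive; keep [-0.5, 4]
x = 1.75 gives g = 19.765625, positive; keep [1.75, 4]
x = 2.875 gives g = 3.330078, positive; keep [2.875, 4]
x = 3.4375 gives g = -14.4392, negative; keep [2.875, 3.4375]
x = 3.15625 gives g = -4.6474, negative; keep [2.875, 3.15625]
x = 3.015625 gives g = -0.4402, negative; keep [2.875, 3.015625]
x = 2.9453125 gives g = 1.4985, positive; keep [2.9453125, 3.015625]
x = 2.98046875 gives g = 0.5427, positive; keep [2.98046875, 3.015625]

3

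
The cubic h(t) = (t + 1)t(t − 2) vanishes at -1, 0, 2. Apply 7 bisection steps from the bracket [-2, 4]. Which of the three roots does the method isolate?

t = 1 gives h = -2, negative; keep [1, 4]
t = 2.5 gives h = 4.375, positive; keep [1, 2.5]
t = 1.75 gives h = -1.203125, negative; keep [1.75, 2.5]
t = 2.125 gives h = 0.8301, positive; keep [1.75, 2.125]
t = 1.9375 gives h = -0.3557, negative; keep [1.9375, 2.125]
t = 2.03125 gives h = 0.1924, positive; keep [1.9375, 2.03125]
t = 1.984375 gives h = -0.0925, negative; keep [1.984375, 2.03125]

2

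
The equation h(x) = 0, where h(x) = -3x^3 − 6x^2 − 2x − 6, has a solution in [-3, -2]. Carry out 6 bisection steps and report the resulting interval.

[-2.140625, -2.125]

x = -2.5 gives h = 8.375, positive; keep [-2.5, -2]
x = -2.25 gives h = 2.296875, positive; keep [-2.25, -2]
x = -2.125 gives h = -0.056641, negative; keep [-2.25, -2.125]
x = -2.1875 gives h = 1.0667, positive; keep [-2.1875, -2.125]
x = -2.15625 gives h = 0.4919, positive; keep [-2.15625, -2.125]
x = -2.140625 gives h = 0.2144, positive; keep [-2.140625, -2.125]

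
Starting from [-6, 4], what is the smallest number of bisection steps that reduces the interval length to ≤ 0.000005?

Width after n steps is 10/2^n. Need 2^n ≥ 10/0.000005 = 2000000.
2^20 = 1048576 < 2000000 ≤ 2^21 = 2097152, so n = 21.

21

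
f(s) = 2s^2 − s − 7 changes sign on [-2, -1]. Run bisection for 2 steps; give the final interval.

[-1.75, -1.5]

s = -1.5 gives f = -1, negative; keep [-2, -1.5]
s = -1.75 gives f = 0.875, positive; keep [-1.75, -1.5]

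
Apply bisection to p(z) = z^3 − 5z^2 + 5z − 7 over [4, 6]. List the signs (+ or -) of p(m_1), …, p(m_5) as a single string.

+++--

midpoint 5: p = 18 > 0 → [4, 5]
midpoint 4.5: p = 5.375 > 0 → [4, 4.5]
midpoint 4.25: p = 0.703125 > 0 → [4, 4.25]
midpoint 4.125: p = -1.2637 < 0 → [4.125, 4.25]
midpoint 4.1875: p = -0.3098 < 0 → [4.1875, 4.25]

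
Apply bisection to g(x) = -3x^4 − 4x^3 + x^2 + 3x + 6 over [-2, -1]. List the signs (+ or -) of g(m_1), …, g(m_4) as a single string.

+-+-

x = -1.5 gives g = 2.0625, positive; keep [-2, -1.5]
x = -1.75 gives g = -2.886719, negative; keep [-1.75, -1.5]
x = -1.625 gives g = 0.010986, positive; keep [-1.75, -1.625]
x = -1.6875 gives g = -1.3206, negative; keep [-1.6875, -1.625]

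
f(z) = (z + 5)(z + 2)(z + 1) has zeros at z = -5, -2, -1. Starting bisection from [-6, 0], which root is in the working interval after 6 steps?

-5

z = -3 gives f = 4, positive; keep [-6, -3]
z = -4.5 gives f = 4.375, positive; keep [-6, -4.5]
z = -5.25 gives f = -3.453125, negative; keep [-5.25, -4.5]
z = -4.875 gives f = 1.3926, positive; keep [-5.25, -4.875]
z = -5.0625 gives f = -0.7776, negative; keep [-5.0625, -4.875]
z = -4.96875 gives f = 0.3682, positive; keep [-5.0625, -4.96875]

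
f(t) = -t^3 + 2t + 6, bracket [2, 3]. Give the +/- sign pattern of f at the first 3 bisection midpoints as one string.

--+

m = 2.5, f(m) = -4.625 (−); new bracket [2, 2.5]
m = 2.25, f(m) = -0.890625 (−); new bracket [2, 2.25]
m = 2.125, f(m) = 0.654297 (+); new bracket [2.125, 2.25]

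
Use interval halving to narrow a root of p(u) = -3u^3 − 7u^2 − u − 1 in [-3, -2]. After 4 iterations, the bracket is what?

m = -2.5, p(m) = 4.625 (+); new bracket [-2.5, -2]
m = -2.25, p(m) = -0.015625 (−); new bracket [-2.5, -2.25]
m = -2.375, p(m) = 2.080078 (+); new bracket [-2.375, -2.25]
m = -2.3125, p(m) = 0.9783 (+); new bracket [-2.3125, -2.25]

[-2.3125, -2.25]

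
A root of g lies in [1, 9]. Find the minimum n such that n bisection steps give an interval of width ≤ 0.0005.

Width after n steps is 8/2^n. Need 2^n ≥ 8/0.0005 = 16000.
2^13 = 8192 < 16000 ≤ 2^14 = 16384, so n = 14.

14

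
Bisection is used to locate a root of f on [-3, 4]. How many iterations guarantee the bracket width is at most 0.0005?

Width after n steps is 7/2^n. Need 2^n ≥ 7/0.0005 = 14000.
2^13 = 8192 < 14000 ≤ 2^14 = 16384, so n = 14.

14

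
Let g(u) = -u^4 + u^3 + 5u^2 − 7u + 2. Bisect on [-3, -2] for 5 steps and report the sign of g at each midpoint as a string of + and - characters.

midpoint -2.5: g = -3.9375 < 0 → [-2.5, -2]
midpoint -2.25: g = 6.042969 > 0 → [-2.5, -2.25]
midpoint -2.375: g = 1.61499 > 0 → [-2.5, -2.375]
midpoint -2.4375: g = -1.013 < 0 → [-2.4375, -2.375]
midpoint -2.40625: g = 0.3371 > 0 → [-2.4375, -2.40625]

-++-+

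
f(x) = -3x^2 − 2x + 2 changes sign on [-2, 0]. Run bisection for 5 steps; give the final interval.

[-1.25, -1.1875]

midpoint -1: f = 1 > 0 → [-2, -1]
midpoint -1.5: f = -1.75 < 0 → [-1.5, -1]
midpoint -1.25: f = -0.1875 < 0 → [-1.25, -1]
midpoint -1.125: f = 0.4531 > 0 → [-1.25, -1.125]
midpoint -1.1875: f = 0.1445 > 0 → [-1.25, -1.1875]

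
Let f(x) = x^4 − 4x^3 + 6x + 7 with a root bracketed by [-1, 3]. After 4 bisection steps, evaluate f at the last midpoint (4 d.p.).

m = 1, f(m) = 10 (+); new bracket [1, 3]
m = 2, f(m) = 3 (+); new bracket [2, 3]
m = 2.5, f(m) = -1.4375 (−); new bracket [2, 2.5]
m = 2.25, f(m) = 0.5664 (+); new bracket [2.25, 2.5]

0.5664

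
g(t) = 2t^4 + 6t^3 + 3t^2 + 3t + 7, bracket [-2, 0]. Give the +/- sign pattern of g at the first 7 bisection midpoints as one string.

t = -1 gives g = 3, positive; keep [-2, -1]
t = -1.5 gives g = -0.875, negative; keep [-1.5, -1]
t = -1.25 gives g = 1.101562, positive; keep [-1.5, -1.25]
t = -1.375 gives g = 0.0981, positive; keep [-1.5, -1.375]
t = -1.4375 gives g = -0.396, negative; keep [-1.4375, -1.375]
t = -1.40625 gives g = -0.1503, negative; keep [-1.40625, -1.375]
t = -1.390625 gives g = -0.0264, negative; keep [-1.390625, -1.375]

+-++---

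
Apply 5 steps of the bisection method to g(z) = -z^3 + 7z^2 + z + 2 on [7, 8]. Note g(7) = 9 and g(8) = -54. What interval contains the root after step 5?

m = 7.5, g(m) = -18.625 (−); new bracket [7, 7.5]
m = 7.25, g(m) = -3.890625 (−); new bracket [7, 7.25]
m = 7.125, g(m) = 2.779297 (+); new bracket [7.125, 7.25]
m = 7.1875, g(m) = -0.4988 (−); new bracket [7.125, 7.1875]
m = 7.15625, g(m) = 1.1544 (+); new bracket [7.15625, 7.1875]

[7.15625, 7.1875]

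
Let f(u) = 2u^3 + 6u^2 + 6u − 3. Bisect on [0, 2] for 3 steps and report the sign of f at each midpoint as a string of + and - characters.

midpoint 1: f = 11 > 0 → [0, 1]
midpoint 0.5: f = 1.75 > 0 → [0, 0.5]
midpoint 0.25: f = -1.09375 < 0 → [0.25, 0.5]

++-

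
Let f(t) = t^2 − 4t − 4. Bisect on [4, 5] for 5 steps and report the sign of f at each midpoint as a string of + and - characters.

--+-+

m = 4.5, f(m) = -1.75 (−); new bracket [4.5, 5]
m = 4.75, f(m) = -0.4375 (−); new bracket [4.75, 5]
m = 4.875, f(m) = 0.265625 (+); new bracket [4.75, 4.875]
m = 4.8125, f(m) = -0.0898 (−); new bracket [4.8125, 4.875]
m = 4.84375, f(m) = 0.0869 (+); new bracket [4.8125, 4.84375]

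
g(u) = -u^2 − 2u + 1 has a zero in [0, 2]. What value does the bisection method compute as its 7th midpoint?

u = 1 gives g = -2, negative; keep [0, 1]
u = 0.5 gives g = -0.25, negative; keep [0, 0.5]
u = 0.25 gives g = 0.4375, positive; keep [0.25, 0.5]
u = 0.375 gives g = 0.1094, positive; keep [0.375, 0.5]
u = 0.4375 gives g = -0.0664, negative; keep [0.375, 0.4375]
u = 0.40625 gives g = 0.0225, positive; keep [0.40625, 0.4375]
u = 0.421875 gives g = -0.0217, negative; keep [0.40625, 0.421875]

0.421875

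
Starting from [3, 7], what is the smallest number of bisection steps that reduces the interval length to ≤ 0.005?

Width after n steps is 4/2^n. Need 2^n ≥ 4/0.005 = 800.
2^9 = 512 < 800 ≤ 2^10 = 1024, so n = 10.

10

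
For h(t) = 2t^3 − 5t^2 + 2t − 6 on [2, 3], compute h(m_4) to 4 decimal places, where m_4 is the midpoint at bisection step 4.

midpoint 2.5: h = -1 < 0 → [2.5, 3]
midpoint 2.75: h = 3.28125 > 0 → [2.5, 2.75]
midpoint 2.625: h = 0.972656 > 0 → [2.5, 2.625]
midpoint 2.5625: h = -0.0542 < 0 → [2.5625, 2.625]

-0.0542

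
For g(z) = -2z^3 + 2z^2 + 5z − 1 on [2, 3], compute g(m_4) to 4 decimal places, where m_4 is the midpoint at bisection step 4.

0.2729

midpoint 2.5: g = -7.25 < 0 → [2, 2.5]
midpoint 2.25: g = -2.40625 < 0 → [2, 2.25]
midpoint 2.125: g = -0.535156 < 0 → [2, 2.125]
midpoint 2.0625: g = 0.2729 > 0 → [2.0625, 2.125]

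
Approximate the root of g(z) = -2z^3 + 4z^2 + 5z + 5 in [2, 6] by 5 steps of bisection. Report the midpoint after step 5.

3.125

z = 4 gives g = -39, negative; keep [2, 4]
z = 3 gives g = 2, positive; keep [3, 4]
z = 3.5 gives g = -14.25, negative; keep [3, 3.5]
z = 3.25 gives g = -5.1562, negative; keep [3, 3.25]
z = 3.125 gives g = -1.3477, negative; keep [3, 3.125]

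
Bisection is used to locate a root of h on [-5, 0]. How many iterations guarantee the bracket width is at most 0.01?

Width after n steps is 5/2^n. Need 2^n ≥ 5/0.01 = 500.
2^8 = 256 < 500 ≤ 2^9 = 512, so n = 9.

9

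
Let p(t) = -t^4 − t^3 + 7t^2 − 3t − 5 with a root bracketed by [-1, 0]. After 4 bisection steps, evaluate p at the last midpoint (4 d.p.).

t = -0.5 gives p = -1.6875, negative; keep [-1, -0.5]
t = -0.75 gives p = 1.292969, positive; keep [-0.75, -0.5]
t = -0.625 gives p = -0.299072, negative; keep [-0.75, -0.625]
t = -0.6875 gives p = 0.4726, positive; keep [-0.6875, -0.625]

0.4726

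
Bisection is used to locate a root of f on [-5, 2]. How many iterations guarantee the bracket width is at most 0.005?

11

Width after n steps is 7/2^n. Need 2^n ≥ 7/0.005 = 1400.
2^10 = 1024 < 1400 ≤ 2^11 = 2048, so n = 11.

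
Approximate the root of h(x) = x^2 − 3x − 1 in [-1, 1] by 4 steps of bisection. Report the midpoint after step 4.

midpoint 0: h = -1 < 0 → [-1, 0]
midpoint -0.5: h = 0.75 > 0 → [-0.5, 0]
midpoint -0.25: h = -0.1875 < 0 → [-0.5, -0.25]
midpoint -0.375: h = 0.2656 > 0 → [-0.375, -0.25]

-0.375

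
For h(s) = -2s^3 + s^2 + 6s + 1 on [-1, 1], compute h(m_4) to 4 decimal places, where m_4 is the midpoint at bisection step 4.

0.2695

midpoint 0: h = 1 > 0 → [-1, 0]
midpoint -0.5: h = -1.5 < 0 → [-0.5, 0]
midpoint -0.25: h = -0.40625 < 0 → [-0.25, 0]
midpoint -0.125: h = 0.2695 > 0 → [-0.25, -0.125]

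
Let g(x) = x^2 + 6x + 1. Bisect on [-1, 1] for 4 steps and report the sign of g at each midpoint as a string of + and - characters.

+--+

x = 0 gives g = 1, positive; keep [-1, 0]
x = -0.5 gives g = -1.75, negative; keep [-0.5, 0]
x = -0.25 gives g = -0.4375, negative; keep [-0.25, 0]
x = -0.125 gives g = 0.2656, positive; keep [-0.25, -0.125]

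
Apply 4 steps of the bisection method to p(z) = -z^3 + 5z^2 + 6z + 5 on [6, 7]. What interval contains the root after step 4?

p(6.5) = -19.375 < 0, so the root lies in [6, 6.5]
p(6.25) = -6.328125 < 0, so the root lies in [6, 6.25]
p(6.125) = -0.455078 < 0, so the root lies in [6, 6.125]
p(6.0625) = 2.324 > 0, so the root lies in [6.0625, 6.125]

[6.0625, 6.125]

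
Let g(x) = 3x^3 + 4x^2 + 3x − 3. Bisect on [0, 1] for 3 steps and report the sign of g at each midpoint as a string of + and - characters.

-++

g(0.5) = -0.125 < 0, so the root lies in [0.5, 1]
g(0.75) = 2.765625 > 0, so the root lies in [0.5, 0.75]
g(0.625) = 1.169922 > 0, so the root lies in [0.5, 0.625]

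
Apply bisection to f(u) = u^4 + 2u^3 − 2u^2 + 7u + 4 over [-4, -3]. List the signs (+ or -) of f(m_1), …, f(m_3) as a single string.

m = -3.5, f(m) = 19.3125 (+); new bracket [-3.5, -3]
m = -3.25, f(m) = 3.035156 (+); new bracket [-3.25, -3]
m = -3.125, f(m) = -3.073975 (−); new bracket [-3.25, -3.125]

++-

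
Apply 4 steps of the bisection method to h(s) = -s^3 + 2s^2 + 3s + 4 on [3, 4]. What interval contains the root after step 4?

[3.25, 3.3125]

h(3.5) = -3.875 < 0, so the root lies in [3, 3.5]
h(3.25) = 0.546875 > 0, so the root lies in [3.25, 3.5]
h(3.375) = -1.537109 < 0, so the root lies in [3.25, 3.375]
h(3.3125) = -0.4641 < 0, so the root lies in [3.25, 3.3125]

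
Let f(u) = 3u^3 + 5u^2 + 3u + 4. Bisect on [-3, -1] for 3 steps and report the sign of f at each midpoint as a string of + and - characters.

-+-

m = -2, f(m) = -6 (−); new bracket [-2, -1]
m = -1.5, f(m) = 0.625 (+); new bracket [-2, -1.5]
m = -1.75, f(m) = -2.015625 (−); new bracket [-1.75, -1.5]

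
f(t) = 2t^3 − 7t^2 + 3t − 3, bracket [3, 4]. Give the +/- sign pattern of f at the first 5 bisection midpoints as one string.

++-+-

m = 3.5, f(m) = 7.5 (+); new bracket [3, 3.5]
m = 3.25, f(m) = 1.46875 (+); new bracket [3, 3.25]
m = 3.125, f(m) = -0.949219 (−); new bracket [3.125, 3.25]
m = 3.1875, f(m) = 0.2124 (+); new bracket [3.125, 3.1875]
m = 3.15625, f(m) = -0.3801 (−); new bracket [3.15625, 3.1875]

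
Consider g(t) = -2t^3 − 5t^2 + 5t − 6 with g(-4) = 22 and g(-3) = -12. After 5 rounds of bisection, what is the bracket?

t = -3.5 gives g = 1, positive; keep [-3.5, -3]
t = -3.25 gives g = -6.40625, negative; keep [-3.5, -3.25]
t = -3.375 gives g = -2.941406, negative; keep [-3.5, -3.375]
t = -3.4375 gives g = -1.0317, negative; keep [-3.5, -3.4375]
t = -3.46875 gives g = -0.0313, negative; keep [-3.5, -3.46875]

[-3.5, -3.46875]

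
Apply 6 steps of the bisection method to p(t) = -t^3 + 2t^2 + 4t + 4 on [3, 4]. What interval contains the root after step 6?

[3.46875, 3.484375]

p(3.5) = -0.375 < 0, so the root lies in [3, 3.5]
p(3.25) = 3.796875 > 0, so the root lies in [3.25, 3.5]
p(3.375) = 1.837891 > 0, so the root lies in [3.375, 3.5]
p(3.4375) = 0.7639 > 0, so the root lies in [3.4375, 3.5]
p(3.46875) = 0.2027 > 0, so the root lies in [3.46875, 3.5]
p(3.484375) = -0.0841 < 0, so the root lies in [3.46875, 3.484375]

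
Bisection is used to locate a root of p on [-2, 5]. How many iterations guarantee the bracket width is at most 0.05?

8

Width after n steps is 7/2^n. Need 2^n ≥ 7/0.05 = 140.
2^7 = 128 < 140 ≤ 2^8 = 256, so n = 8.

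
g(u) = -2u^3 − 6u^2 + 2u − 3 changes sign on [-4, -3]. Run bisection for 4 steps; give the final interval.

g(-3.5) = 2.25 > 0, so the root lies in [-3.5, -3]
g(-3.25) = -4.21875 < 0, so the root lies in [-3.5, -3.25]
g(-3.375) = -1.207031 < 0, so the root lies in [-3.5, -3.375]
g(-3.4375) = 0.4644 > 0, so the root lies in [-3.4375, -3.375]

[-3.4375, -3.375]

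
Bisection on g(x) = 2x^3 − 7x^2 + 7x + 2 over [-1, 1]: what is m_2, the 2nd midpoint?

-0.5

g(0) = 2 > 0, so the root lies in [-1, 0]
g(-0.5) = -3.5 < 0, so the root lies in [-0.5, 0]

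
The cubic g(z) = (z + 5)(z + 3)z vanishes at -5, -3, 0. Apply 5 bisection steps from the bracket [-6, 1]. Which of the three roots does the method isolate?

z = -2.5 gives g = -3.125, negative; keep [-2.5, 1]
z = -0.75 gives g = -7.171875, negative; keep [-0.75, 1]
z = 0.125 gives g = 2.001953, positive; keep [-0.75, 0.125]
z = -0.3125 gives g = -3.9368, negative; keep [-0.3125, 0.125]
z = -0.09375 gives g = -1.3368, negative; keep [-0.09375, 0.125]

0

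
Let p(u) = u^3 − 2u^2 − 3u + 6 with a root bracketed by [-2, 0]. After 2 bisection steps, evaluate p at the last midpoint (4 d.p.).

u = -1 gives p = 6, positive; keep [-2, -1]
u = -1.5 gives p = 2.625, positive; keep [-2, -1.5]

2.6250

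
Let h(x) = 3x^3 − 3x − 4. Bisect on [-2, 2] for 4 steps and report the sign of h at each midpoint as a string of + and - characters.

x = 0 gives h = -4, negative; keep [0, 2]
x = 1 gives h = -4, negative; keep [1, 2]
x = 1.5 gives h = 1.625, positive; keep [1, 1.5]
x = 1.25 gives h = -1.8906, negative; keep [1.25, 1.5]

--+-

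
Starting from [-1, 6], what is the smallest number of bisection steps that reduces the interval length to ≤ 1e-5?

Width after n steps is 7/2^n. Need 2^n ≥ 7/1e-5 = 700000.
2^19 = 524288 < 700000 ≤ 2^20 = 1048576, so n = 20.

20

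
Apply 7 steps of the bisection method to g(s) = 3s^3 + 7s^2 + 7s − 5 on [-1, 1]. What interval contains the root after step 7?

s = 0 gives g = -5, negative; keep [0, 1]
s = 0.5 gives g = 0.625, positive; keep [0, 0.5]
s = 0.25 gives g = -2.765625, negative; keep [0.25, 0.5]
s = 0.375 gives g = -1.2324, negative; keep [0.375, 0.5]
s = 0.4375 gives g = -0.3464, negative; keep [0.4375, 0.5]
s = 0.46875 gives g = 0.1283, positive; keep [0.4375, 0.46875]
s = 0.453125 gives g = -0.1118, negative; keep [0.453125, 0.46875]

[0.453125, 0.46875]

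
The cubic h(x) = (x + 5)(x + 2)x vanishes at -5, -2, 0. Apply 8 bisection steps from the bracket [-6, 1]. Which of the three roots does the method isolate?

-5

h(-2.5) = 3.125 > 0, so the root lies in [-6, -2.5]
h(-4.25) = 7.171875 > 0, so the root lies in [-6, -4.25]
h(-5.125) = -2.001953 < 0, so the root lies in [-5.125, -4.25]
h(-4.6875) = 3.9368 > 0, so the root lies in [-5.125, -4.6875]
h(-4.90625) = 1.3368 > 0, so the root lies in [-5.125, -4.90625]
h(-5.015625) = -0.2363 < 0, so the root lies in [-5.015625, -4.90625]
h(-4.9609375) = 0.5738 > 0, so the root lies in [-5.015625, -4.9609375]
h(-4.98828125) = 0.1747 > 0, so the root lies in [-5.015625, -4.98828125]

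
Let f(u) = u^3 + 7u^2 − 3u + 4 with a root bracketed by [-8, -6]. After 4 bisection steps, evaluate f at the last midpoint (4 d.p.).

f(-7) = 25 > 0, so the root lies in [-8, -7]
f(-7.5) = -1.625 < 0, so the root lies in [-7.5, -7]
f(-7.25) = 12.609375 > 0, so the root lies in [-7.5, -7.25]
f(-7.375) = 5.7285 > 0, so the root lies in [-7.5, -7.375]

5.7285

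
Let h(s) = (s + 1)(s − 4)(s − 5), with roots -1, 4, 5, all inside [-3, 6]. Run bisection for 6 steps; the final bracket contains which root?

h(1.5) = 21.875 > 0, so the root lies in [-3, 1.5]
h(-0.75) = 6.828125 > 0, so the root lies in [-3, -0.75]
h(-1.875) = -35.341797 < 0, so the root lies in [-1.875, -0.75]
h(-1.3125) = -10.4797 < 0, so the root lies in [-1.3125, -0.75]
h(-1.03125) = -0.9483 < 0, so the root lies in [-1.03125, -0.75]
h(-0.890625) = 3.151 > 0, so the root lies in [-1.03125, -0.890625]

-1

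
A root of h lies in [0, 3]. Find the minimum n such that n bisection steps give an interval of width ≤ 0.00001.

19

Width after n steps is 3/2^n. Need 2^n ≥ 3/0.00001 = 300000.
2^18 = 262144 < 300000 ≤ 2^19 = 524288, so n = 19.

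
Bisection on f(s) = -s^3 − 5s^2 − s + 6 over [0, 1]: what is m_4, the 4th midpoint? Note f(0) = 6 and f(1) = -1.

0.9375

s = 0.5 gives f = 4.125, positive; keep [0.5, 1]
s = 0.75 gives f = 2.015625, positive; keep [0.75, 1]
s = 0.875 gives f = 0.626953, positive; keep [0.875, 1]
s = 0.9375 gives f = -0.156, negative; keep [0.875, 0.9375]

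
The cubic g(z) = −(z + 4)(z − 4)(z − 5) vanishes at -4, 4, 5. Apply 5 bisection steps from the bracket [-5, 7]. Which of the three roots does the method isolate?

g(1) = -60 < 0, so the root lies in [-5, 1]
g(-2) = -84 < 0, so the root lies in [-5, -2]
g(-3.5) = -31.875 < 0, so the root lies in [-5, -3.5]
g(-4.25) = 19.0781 > 0, so the root lies in [-4.25, -3.5]
g(-3.875) = -8.7363 < 0, so the root lies in [-4.25, -3.875]

-4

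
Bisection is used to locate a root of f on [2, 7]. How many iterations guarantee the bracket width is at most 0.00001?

Width after n steps is 5/2^n. Need 2^n ≥ 5/0.00001 = 500000.
2^18 = 262144 < 500000 ≤ 2^19 = 524288, so n = 19.

19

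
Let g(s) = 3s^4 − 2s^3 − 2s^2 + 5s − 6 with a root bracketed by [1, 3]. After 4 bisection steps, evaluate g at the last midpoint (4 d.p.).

s = 2 gives g = 28, positive; keep [1, 2]
s = 1.5 gives g = 5.4375, positive; keep [1, 1.5]
s = 1.25 gives g = 0.542969, positive; keep [1, 1.25]
s = 1.125 gives g = -0.9485, negative; keep [1.125, 1.25]

-0.9485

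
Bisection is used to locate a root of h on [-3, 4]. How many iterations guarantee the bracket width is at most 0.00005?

Width after n steps is 7/2^n. Need 2^n ≥ 7/0.00005 = 140000.
2^17 = 131072 < 140000 ≤ 2^18 = 262144, so n = 18.

18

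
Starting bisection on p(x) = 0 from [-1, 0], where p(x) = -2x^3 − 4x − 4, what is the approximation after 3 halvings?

p(-0.5) = -1.75 < 0, so the root lies in [-1, -0.5]
p(-0.75) = -0.15625 < 0, so the root lies in [-1, -0.75]
p(-0.875) = 0.839844 > 0, so the root lies in [-0.875, -0.75]

-0.875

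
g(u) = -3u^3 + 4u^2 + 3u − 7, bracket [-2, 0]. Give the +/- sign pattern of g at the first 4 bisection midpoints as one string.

m = -1, g(m) = -3 (−); new bracket [-2, -1]
m = -1.5, g(m) = 7.625 (+); new bracket [-1.5, -1]
m = -1.25, g(m) = 1.359375 (+); new bracket [-1.25, -1]
m = -1.125, g(m) = -1.041 (−); new bracket [-1.25, -1.125]

-++-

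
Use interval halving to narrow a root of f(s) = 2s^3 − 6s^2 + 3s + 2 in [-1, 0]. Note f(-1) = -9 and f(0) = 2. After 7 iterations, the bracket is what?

[-0.3671875, -0.359375]

midpoint -0.5: f = -1.25 < 0 → [-0.5, 0]
midpoint -0.25: f = 0.84375 > 0 → [-0.5, -0.25]
midpoint -0.375: f = -0.074219 < 0 → [-0.375, -0.25]
midpoint -0.3125: f = 0.4155 > 0 → [-0.375, -0.3125]
midpoint -0.34375: f = 0.1785 > 0 → [-0.375, -0.34375]
midpoint -0.359375: f = 0.0541 > 0 → [-0.375, -0.359375]
midpoint -0.3671875: f = -0.0095 < 0 → [-0.3671875, -0.359375]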